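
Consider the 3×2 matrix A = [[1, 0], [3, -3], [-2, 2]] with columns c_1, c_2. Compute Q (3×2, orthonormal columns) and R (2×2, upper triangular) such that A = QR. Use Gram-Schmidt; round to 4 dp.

c_1 = (1, 3, -2); ‖c_1‖ = 3.7417, so e_1 = (0.2673, 0.8018, -0.5345).
e_1·c_2 = 0.2673·0 + 0.8018·(-3) + (-0.5345)·2 = -3.4744.
u_2 = c_2 + 3.4744·e_1 = (0.9286, -0.2143, 0.1429).
‖u_2‖ = 0.9636, so e_2 = (0.9636, -0.2224, 0.1482).

Q = [[0.2673, 0.9636], [0.8018, -0.2224], [-0.5345, 0.1482]], R = [[3.7417, -3.4744], [0.0000, 0.9636]]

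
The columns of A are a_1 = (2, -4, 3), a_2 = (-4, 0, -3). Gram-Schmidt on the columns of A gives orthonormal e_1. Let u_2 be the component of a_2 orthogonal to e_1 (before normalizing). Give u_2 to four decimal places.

a_1 = (2, -4, 3); ‖a_1‖ = 5.3852, so e_1 = (0.3714, -0.7428, 0.5571).
e_1·a_2 = 0.3714·(-4) + (-0.7428)·0 + 0.5571·(-3) = -3.1568.
u_2 = a_2 + 3.1568·e_1 = (-2.8276, -2.3448, -1.2414).

u_2 = (-2.8276, -2.3448, -1.2414)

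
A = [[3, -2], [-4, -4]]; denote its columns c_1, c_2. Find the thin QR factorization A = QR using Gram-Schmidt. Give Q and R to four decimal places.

c_1 = (3, -4); ‖c_1‖ = 5.0000, so e_1 = (0.6000, -0.8000).
e_1·c_2 = 0.6000·(-2) + (-0.8000)·(-4) = 2.0000.
u_2 = c_2 − 2.0000·e_1 = (-3.2000, -2.4000).
‖u_2‖ = 4.0000, so e_2 = (-0.8000, -0.6000).

Q = [[0.6000, -0.8000], [-0.8000, -0.6000]], R = [[5.0000, 2.0000], [0.0000, 4.0000]]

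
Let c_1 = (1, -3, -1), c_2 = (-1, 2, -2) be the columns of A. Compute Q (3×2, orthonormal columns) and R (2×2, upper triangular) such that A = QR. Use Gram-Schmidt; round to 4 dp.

Q = [[0.3015, -0.2103], [-0.9045, 0.2453], [-0.3015, -0.9463]], R = [[3.3166, -1.5076], [0.0000, 2.5937]]

e_1 = c_1/‖c_1‖ = (1, -3, -1)/3.3166 = (0.3015, -0.9045, -0.3015).
r_{12} = e_1·c_2 = -1.5076.
u_2 = c_2 + 1.5076·e_1 = (-0.5455, 0.6364, -2.4545).
‖u_2‖ = 2.5937, so e_2 = (-0.2103, 0.2453, -0.9463).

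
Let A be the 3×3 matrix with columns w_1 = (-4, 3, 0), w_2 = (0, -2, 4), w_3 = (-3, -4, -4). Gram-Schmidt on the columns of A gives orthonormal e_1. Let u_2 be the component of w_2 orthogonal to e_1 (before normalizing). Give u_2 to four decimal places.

e_1 = w_1/‖w_1‖ = (-4, 3, 0)/5.0000 = (-0.8000, 0.6000, 0.0000).
r_{12} = e_1·w_2 = -1.2000.
u_2 = w_2 + 1.2000·e_1 = (-0.9600, -1.2800, 4.0000).

u_2 = (-0.9600, -1.2800, 4.0000)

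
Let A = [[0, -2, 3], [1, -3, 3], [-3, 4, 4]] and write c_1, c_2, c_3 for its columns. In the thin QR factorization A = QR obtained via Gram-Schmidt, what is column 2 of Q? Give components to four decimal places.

c_1 = (0, 1, -3); ‖c_1‖ = 3.1623, so e_1 = (0.0000, 0.3162, -0.9487).
e_1·c_2 = 0.0000·(-2) + 0.3162·(-3) + (-0.9487)·4 = -4.7434.
u_2 = c_2 + 4.7434·e_1 = (-2.0000, -1.5000, -0.5000).
‖u_2‖ = 2.5495, so e_2 = (-0.7845, -0.5883, -0.1961).

e_2 = (-0.7845, -0.5883, -0.1961)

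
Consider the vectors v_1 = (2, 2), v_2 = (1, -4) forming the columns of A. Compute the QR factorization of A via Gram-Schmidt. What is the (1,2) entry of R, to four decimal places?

v_1 = (2, 2); ‖v_1‖ = 2.8284, so q_1 = (0.7071, 0.7071).
r_{12} = q_1·v_2 = -2.1213.

r_{12} = -2.1213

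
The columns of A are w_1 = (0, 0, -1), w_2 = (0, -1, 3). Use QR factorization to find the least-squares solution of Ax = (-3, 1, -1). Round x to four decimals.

x = (-2.0000, -1.0000)

e_1 = w_1/‖w_1‖ = (0, 0, -1)/1.0000 = (0.0000, 0.0000, -1.0000).
r_{12} = e_1·w_2 = -3.0000.
u_2 = w_2 + 3.0000·e_1 = (0.0000, -1.0000, 0.0000).
‖u_2‖ = 1.0000, so e_2 = (0.0000, -1.0000, 0.0000).
Qᵀb = (1.0000, -1.0000).
Back-substitute: x_2 = -1.0000/1.0000 = -1.0000.
x_1 = (1.0000 + 3.0000·(-1.0000))/1.0000 = -2.0000.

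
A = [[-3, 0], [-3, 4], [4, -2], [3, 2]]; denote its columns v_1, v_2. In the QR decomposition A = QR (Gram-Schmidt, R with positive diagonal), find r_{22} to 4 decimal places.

r_{22} = 4.4093

e_1 = v_1/‖v_1‖ = (-3, -3, 4, 3)/6.5574 = (-0.4575, -0.4575, 0.6100, 0.4575).
r_{12} = e_1·v_2 = -2.1350.
u_2 = v_2 + 2.1350·e_1 = (-0.9767, 3.0233, -0.6977, 2.9767).
r_{22} = ‖u_2‖ = 4.4093.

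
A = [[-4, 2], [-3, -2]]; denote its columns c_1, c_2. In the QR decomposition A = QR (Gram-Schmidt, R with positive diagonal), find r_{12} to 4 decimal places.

r_{12} = -0.4000

c_1 = (-4, -3); ‖c_1‖ = 5.0000, so q_1 = (-0.8000, -0.6000).
r_{12} = q_1·c_2 = -0.4000.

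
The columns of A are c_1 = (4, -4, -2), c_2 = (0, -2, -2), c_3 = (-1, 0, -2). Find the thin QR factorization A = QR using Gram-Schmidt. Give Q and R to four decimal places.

c_1 = (4, -4, -2); ‖c_1‖ = 6.0000, so q_1 = (0.6667, -0.6667, -0.3333).
q_1·c_2 = 0.6667·0 + (-0.6667)·(-2) + (-0.3333)·(-2) = 2.0000.
u_2 = c_2 − 2.0000·q_1 = (-1.3333, -0.6667, -1.3333).
‖u_2‖ = 2.0000, so q_2 = (-0.6667, -0.3333, -0.6667).
q_1·c_3 = 0.6667·(-1) + (-0.6667)·0 + (-0.3333)·(-2) = 0.0000; q_2·c_3 = (-0.6667)·(-1) + (-0.3333)·0 + (-0.6667)·(-2) = 2.0000.
u_3 = c_3 + 0.0000·q_1 − 2.0000·q_2 = (0.3333, 0.6667, -0.6667).
‖u_3‖ = 1.0000, so q_3 = (0.3333, 0.6667, -0.6667).

Q = [[0.6667, -0.6667, 0.3333], [-0.6667, -0.3333, 0.6667], [-0.3333, -0.6667, -0.6667]], R = [[6.0000, 2.0000, 0.0000], [0.0000, 2.0000, 2.0000], [0.0000, 0.0000, 1.0000]]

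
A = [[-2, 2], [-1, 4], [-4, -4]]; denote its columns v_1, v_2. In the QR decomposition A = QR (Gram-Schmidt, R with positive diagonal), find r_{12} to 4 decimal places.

e_1 = v_1/‖v_1‖ = (-2, -1, -4)/4.5826 = (-0.4364, -0.2182, -0.8729).
r_{12} = e_1·v_2 = 1.7457.

r_{12} = 1.7457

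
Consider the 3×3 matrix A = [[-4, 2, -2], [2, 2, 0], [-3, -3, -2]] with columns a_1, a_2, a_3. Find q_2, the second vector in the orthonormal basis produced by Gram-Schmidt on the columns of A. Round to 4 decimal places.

a_1 = (-4, 2, -3); ‖a_1‖ = 5.3852, so q_1 = (-0.7428, 0.3714, -0.5571).
q_1·a_2 = (-0.7428)·2 + 0.3714·2 + (-0.5571)·(-3) = 0.9285.
u_2 = a_2 − 0.9285·q_1 = (2.6897, 1.6552, -2.4828).
‖u_2‖ = 4.0172, so q_2 = (0.6695, 0.4120, -0.6180).

q_2 = (0.6695, 0.4120, -0.6180)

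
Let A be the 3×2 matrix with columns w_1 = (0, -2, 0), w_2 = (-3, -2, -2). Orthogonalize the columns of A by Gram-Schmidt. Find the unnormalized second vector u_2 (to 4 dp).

w_1 = (0, -2, 0); ‖w_1‖ = 2.0000, so q_1 = (0.0000, -1.0000, 0.0000).
q_1·w_2 = 0.0000·(-3) + (-1.0000)·(-2) + 0.0000·(-2) = 2.0000.
u_2 = w_2 − 2.0000·q_1 = (-3.0000, 0.0000, -2.0000).

u_2 = (-3.0000, 0.0000, -2.0000)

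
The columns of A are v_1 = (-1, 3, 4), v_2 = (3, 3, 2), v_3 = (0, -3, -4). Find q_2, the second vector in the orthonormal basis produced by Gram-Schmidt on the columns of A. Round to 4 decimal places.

v_1 = (-1, 3, 4); ‖v_1‖ = 5.0990, so q_1 = (-0.1961, 0.5883, 0.7845).
q_1·v_2 = (-0.1961)·3 + 0.5883·3 + 0.7845·2 = 2.7456.
u_2 = v_2 − 2.7456·q_1 = (3.5385, 1.3846, -0.1538).
‖u_2‖ = 3.8028, so q_2 = (0.9305, 0.3641, -0.0405).

q_2 = (0.9305, 0.3641, -0.0405)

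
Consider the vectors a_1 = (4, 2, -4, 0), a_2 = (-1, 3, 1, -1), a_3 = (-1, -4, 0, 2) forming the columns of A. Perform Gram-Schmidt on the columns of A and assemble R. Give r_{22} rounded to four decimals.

r_{22} = 3.4480

q_1 = a_1/‖a_1‖ = (4, 2, -4, 0)/6.0000 = (0.6667, 0.3333, -0.6667, 0.0000).
r_{12} = q_1·a_2 = -0.3333.
u_2 = a_2 + 0.3333·q_1 = (-0.7778, 3.1111, 0.7778, -1.0000).
r_{22} = ‖u_2‖ = 3.4480.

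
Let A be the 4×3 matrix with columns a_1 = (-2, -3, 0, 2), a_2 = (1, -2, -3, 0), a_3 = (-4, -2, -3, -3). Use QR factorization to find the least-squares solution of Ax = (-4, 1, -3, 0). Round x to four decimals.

x = (0.0396, -0.2132, 0.6474)

q_1 = a_1/‖a_1‖ = (-2, -3, 0, 2)/4.1231 = (-0.4851, -0.7276, 0.0000, 0.4851).
r_{12} = q_1·a_2 = 0.9701.
u_2 = a_2 − 0.9701·q_1 = (1.4706, -1.2941, -3.0000, -0.4706).
‖u_2‖ = 3.6137, so q_2 = (0.4069, -0.3581, -0.8302, -0.1302).
r_{13} = q_1·a_3 = 1.9403; r_{23} = q_2·a_3 = 1.9696.
u_3 = a_3 − 1.9403·q_1 − 1.9696·q_2 = (-3.8604, 0.1171, -1.3649, -3.6847).
‖u_3‖ = 5.5096, so q_3 = (-0.7007, 0.0213, -0.2477, -0.6688).
Qᵀb = (1.2127, 0.5046, 3.5671).
Back-substitute: x_3 = 3.5671/5.5096 = 0.6474.
x_2 = (0.5046 − 1.9696·0.6474)/3.6137 = -0.2132.
x_1 = (1.2127 − 0.9701·(-0.2132) − 1.9403·0.6474)/4.1231 = 0.0396.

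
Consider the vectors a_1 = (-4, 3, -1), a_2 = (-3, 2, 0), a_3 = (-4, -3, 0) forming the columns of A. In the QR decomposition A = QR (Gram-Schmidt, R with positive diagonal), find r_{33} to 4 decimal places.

r_{33} = 4.5434

q_1 = a_1/‖a_1‖ = (-4, 3, -1)/5.0990 = (-0.7845, 0.5883, -0.1961).
r_{12} = q_1·a_2 = 3.5301.
u_2 = a_2 − 3.5301·q_1 = (-0.2308, -0.0769, 0.6923).
‖u_2‖ = 0.7338, so q_2 = (-0.3145, -0.1048, 0.9435).
r_{13} = q_1·a_3 = 1.3728; r_{23} = q_2·a_3 = 1.5724.
u_3 = a_3 − 1.3728·q_1 − 1.5724·q_2 = (-2.4286, -3.6429, -1.2143).
r_{33} = ‖u_3‖ = 4.5434.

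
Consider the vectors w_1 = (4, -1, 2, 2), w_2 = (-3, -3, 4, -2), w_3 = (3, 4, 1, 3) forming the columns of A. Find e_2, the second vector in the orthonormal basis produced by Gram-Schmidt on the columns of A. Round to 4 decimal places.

e_2 = (-0.3617, -0.5261, 0.7234, -0.2630)

w_1 = (4, -1, 2, 2); ‖w_1‖ = 5.0000, so e_1 = (0.8000, -0.2000, 0.4000, 0.4000).
e_1·w_2 = 0.8000·(-3) + (-0.2000)·(-3) + 0.4000·4 + 0.4000·(-2) = -1.0000.
u_2 = w_2 + 1.0000·e_1 = (-2.2000, -3.2000, 4.4000, -1.6000).
‖u_2‖ = 6.0828, so e_2 = (-0.3617, -0.5261, 0.7234, -0.2630).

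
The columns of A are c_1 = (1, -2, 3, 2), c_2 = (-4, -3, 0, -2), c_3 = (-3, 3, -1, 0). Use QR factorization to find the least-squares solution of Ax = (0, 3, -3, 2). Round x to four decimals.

c_1 = (1, -2, 3, 2); ‖c_1‖ = 4.2426, so q_1 = (0.2357, -0.4714, 0.7071, 0.4714).
q_1·c_2 = 0.2357·(-4) + (-0.4714)·(-3) + 0.7071·0 + 0.4714·(-2) = -0.4714.
u_2 = c_2 + 0.4714·q_1 = (-3.8889, -3.2222, 0.3333, -1.7778).
‖u_2‖ = 5.3645, so q_2 = (-0.7249, -0.6007, 0.0621, -0.3314).
q_1·c_3 = 0.2357·(-3) + (-0.4714)·3 + 0.7071·(-1) + 0.4714·0 = -2.8284; q_2·c_3 = (-0.7249)·(-3) + (-0.6007)·3 + 0.0621·(-1) + (-0.3314)·0 = 0.3107.
u_3 = c_3 + 2.8284·q_1 − 0.3107·q_2 = (-2.1081, 1.8533, 0.9807, 1.4363).
‖u_3‖ = 3.3020, so q_3 = (-0.6384, 0.5613, 0.2970, 0.4350).
Qᵀb = (-2.5927, -2.6512, 1.6627).
Back-substitute: x_3 = 1.6627/3.3020 = 0.5035.
x_2 = (-2.6512 − 0.3107·0.5035)/5.3645 = -0.5234.
x_1 = (-2.5927 + 0.4714·(-0.5234) + 2.8284·0.5035)/4.2426 = -0.3336.

x = (-0.3336, -0.5234, 0.5035)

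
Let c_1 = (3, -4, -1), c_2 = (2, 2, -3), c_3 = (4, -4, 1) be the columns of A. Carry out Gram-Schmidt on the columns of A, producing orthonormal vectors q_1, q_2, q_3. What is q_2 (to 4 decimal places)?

q_2 = (0.4576, 0.5230, -0.7191)

c_1 = (3, -4, -1); ‖c_1‖ = 5.0990, so q_1 = (0.5883, -0.7845, -0.1961).
q_1·c_2 = 0.5883·2 + (-0.7845)·2 + (-0.1961)·(-3) = 0.1961.
u_2 = c_2 − 0.1961·q_1 = (1.8846, 2.1538, -2.9615).
‖u_2‖ = 4.1184, so q_2 = (0.4576, 0.5230, -0.7191).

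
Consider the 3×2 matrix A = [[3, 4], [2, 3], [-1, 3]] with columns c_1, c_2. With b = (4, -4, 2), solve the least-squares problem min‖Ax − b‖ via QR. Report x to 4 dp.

x = (-0.3267, 0.4382)

c_1 = (3, 2, -1); ‖c_1‖ = 3.7417, so e_1 = (0.8018, 0.5345, -0.2673).
e_1·c_2 = 0.8018·4 + 0.5345·3 + (-0.2673)·3 = 4.0089.
u_2 = c_2 − 4.0089·e_1 = (0.7857, 0.8571, 4.0714).
‖u_2‖ = 4.2342, so e_2 = (0.1856, 0.2024, 0.9616).
Qᵀb = (0.5345, 1.8556).
Back-substitute: x_2 = 1.8556/4.2342 = 0.4382.
x_1 = (0.5345 − 4.0089·0.4382)/3.7417 = -0.3267.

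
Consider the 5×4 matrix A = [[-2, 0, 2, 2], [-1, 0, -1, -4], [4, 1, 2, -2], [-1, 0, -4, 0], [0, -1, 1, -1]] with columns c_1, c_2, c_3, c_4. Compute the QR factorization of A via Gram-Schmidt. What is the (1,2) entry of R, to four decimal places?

c_1 = (-2, -1, 4, -1, 0); ‖c_1‖ = 4.6904, so q_1 = (-0.4264, -0.2132, 0.8528, -0.2132, 0.0000).
r_{12} = q_1·c_2 = 0.8528.

r_{12} = 0.8528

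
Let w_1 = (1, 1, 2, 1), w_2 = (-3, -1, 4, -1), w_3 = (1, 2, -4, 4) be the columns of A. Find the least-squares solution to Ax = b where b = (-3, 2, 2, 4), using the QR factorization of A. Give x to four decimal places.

x = (0.5150, 1.5714, 1.3189)

w_1 = (1, 1, 2, 1); ‖w_1‖ = 2.6458, so q_1 = (0.3780, 0.3780, 0.7559, 0.3780).
q_1·w_2 = 0.3780·(-3) + 0.3780·(-1) + 0.7559·4 + 0.3780·(-1) = 1.1339.
u_2 = w_2 − 1.1339·q_1 = (-3.4286, -1.4286, 3.1429, -1.4286).
‖u_2‖ = 5.0709, so q_2 = (-0.6761, -0.2817, 0.6198, -0.2817).
q_1·w_3 = 0.3780·1 + 0.3780·2 + 0.7559·(-4) + 0.3780·4 = -0.3780; q_2·w_3 = (-0.6761)·1 + (-0.2817)·2 + 0.6198·(-4) + (-0.2817)·4 = -4.8456.
u_3 = w_3 + 0.3780·q_1 + 4.8456·q_2 = (-2.1333, 0.7778, -0.7111, 2.7778).
‖u_3‖ = 3.6576, so q_3 = (-0.5833, 0.2126, -0.1944, 0.7595).
Qᵀb = (2.6458, 1.5776, 4.8241).
Back-substitute: x_3 = 4.8241/3.6576 = 1.3189.
x_2 = (1.5776 + 4.8456·1.3189)/5.0709 = 1.5714.
x_1 = (2.6458 − 1.1339·1.5714 + 0.3780·1.3189)/2.6458 = 0.5150.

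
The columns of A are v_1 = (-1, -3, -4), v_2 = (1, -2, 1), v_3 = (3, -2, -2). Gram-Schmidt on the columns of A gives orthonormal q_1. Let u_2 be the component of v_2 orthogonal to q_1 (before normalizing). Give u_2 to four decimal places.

v_1 = (-1, -3, -4); ‖v_1‖ = 5.0990, so q_1 = (-0.1961, -0.5883, -0.7845).
q_1·v_2 = (-0.1961)·1 + (-0.5883)·(-2) + (-0.7845)·1 = 0.1961.
u_2 = v_2 − 0.1961·q_1 = (1.0385, -1.8846, 1.1538).

u_2 = (1.0385, -1.8846, 1.1538)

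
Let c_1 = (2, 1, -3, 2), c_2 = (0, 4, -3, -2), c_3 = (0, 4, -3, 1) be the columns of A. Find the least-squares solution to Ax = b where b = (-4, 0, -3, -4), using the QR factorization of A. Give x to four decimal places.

x = (-0.5083, 1.2026, -0.5783)

c_1 = (2, 1, -3, 2); ‖c_1‖ = 4.2426, so q_1 = (0.4714, 0.2357, -0.7071, 0.4714).
q_1·c_2 = 0.4714·0 + 0.2357·4 + (-0.7071)·(-3) + 0.4714·(-2) = 2.1213.
u_2 = c_2 − 2.1213·q_1 = (-1.0000, 3.5000, -1.5000, -3.0000).
‖u_2‖ = 4.9497, so q_2 = (-0.2020, 0.7071, -0.3030, -0.6061).
q_1·c_3 = 0.4714·0 + 0.2357·4 + (-0.7071)·(-3) + 0.4714·1 = 3.5355; q_2·c_3 = (-0.2020)·0 + 0.7071·4 + (-0.3030)·(-3) + (-0.6061)·1 = 3.1315.
u_3 = c_3 − 3.5355·q_1 − 3.1315·q_2 = (-1.0340, 0.9524, 0.4490, 1.2313).
‖u_3‖ = 1.9219, so q_3 = (-0.5380, 0.4955, 0.2336, 0.6406).
Qᵀb = (-1.6499, 4.1416, -1.1114).
Back-substitute: x_3 = -1.1114/1.9219 = -0.5783.
x_2 = (4.1416 − 3.1315·(-0.5783))/4.9497 = 1.2026.
x_1 = (-1.6499 − 2.1213·1.2026 − 3.5355·(-0.5783))/4.2426 = -0.5083.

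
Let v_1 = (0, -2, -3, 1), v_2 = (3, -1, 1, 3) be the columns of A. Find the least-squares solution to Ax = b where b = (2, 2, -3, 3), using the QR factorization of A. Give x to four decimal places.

v_1 = (0, -2, -3, 1); ‖v_1‖ = 3.7417, so q_1 = (0.0000, -0.5345, -0.8018, 0.2673).
q_1·v_2 = 0.0000·3 + (-0.5345)·(-1) + (-0.8018)·1 + 0.2673·3 = 0.5345.
u_2 = v_2 − 0.5345·q_1 = (3.0000, -0.7143, 1.4286, 2.8571).
‖u_2‖ = 4.4401, so q_2 = (0.6757, -0.1609, 0.3217, 0.6435).
Qᵀb = (2.1381, 1.9948).
Back-substitute: x_2 = 1.9948/4.4401 = 0.4493.
x_1 = (2.1381 − 0.5345·0.4493)/3.7417 = 0.5072.

x = (0.5072, 0.4493)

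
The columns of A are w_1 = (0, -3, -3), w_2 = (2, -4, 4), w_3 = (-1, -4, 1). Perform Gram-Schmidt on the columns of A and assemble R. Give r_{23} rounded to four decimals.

w_1 = (0, -3, -3); ‖w_1‖ = 4.2426, so e_1 = (0.0000, -0.7071, -0.7071).
e_1·w_2 = 0.0000·2 + (-0.7071)·(-4) + (-0.7071)·4 = 0.0000.
u_2 = w_2 + 0.0000·e_1 = (2.0000, -4.0000, 4.0000).
‖u_2‖ = 6.0000, so e_2 = (0.3333, -0.6667, 0.6667).
r_{23} = e_2·w_3 = 3.0000.

r_{23} = 3.0000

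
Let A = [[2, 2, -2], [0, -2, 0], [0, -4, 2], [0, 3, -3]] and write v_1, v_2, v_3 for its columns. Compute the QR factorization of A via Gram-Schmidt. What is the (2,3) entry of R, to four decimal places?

r_{23} = -3.1568

q_1 = v_1/‖v_1‖ = (2, 0, 0, 0)/2.0000 = (1.0000, 0.0000, 0.0000, 0.0000).
r_{12} = q_1·v_2 = 2.0000.
u_2 = v_2 − 2.0000·q_1 = (0.0000, -2.0000, -4.0000, 3.0000).
‖u_2‖ = 5.3852, so q_2 = (0.0000, -0.3714, -0.7428, 0.5571).
r_{23} = q_2·v_3 = -3.1568.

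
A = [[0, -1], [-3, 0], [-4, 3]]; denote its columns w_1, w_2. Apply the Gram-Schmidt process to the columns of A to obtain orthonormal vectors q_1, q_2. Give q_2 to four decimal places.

q_1 = w_1/‖w_1‖ = (0, -3, -4)/5.0000 = (0.0000, -0.6000, -0.8000).
r_{12} = q_1·w_2 = -2.4000.
u_2 = w_2 + 2.4000·q_1 = (-1.0000, -1.4400, 1.0800).
‖u_2‖ = 2.0591, so q_2 = (-0.4856, -0.6993, 0.5245).

q_2 = (-0.4856, -0.6993, 0.5245)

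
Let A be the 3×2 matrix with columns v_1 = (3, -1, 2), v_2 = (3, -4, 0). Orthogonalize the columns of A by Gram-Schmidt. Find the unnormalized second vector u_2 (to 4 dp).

u_2 = (0.2143, -3.0714, -1.8571)

v_1 = (3, -1, 2); ‖v_1‖ = 3.7417, so q_1 = (0.8018, -0.2673, 0.5345).
q_1·v_2 = 0.8018·3 + (-0.2673)·(-4) + 0.5345·0 = 3.4744.
u_2 = v_2 − 3.4744·q_1 = (0.2143, -3.0714, -1.8571).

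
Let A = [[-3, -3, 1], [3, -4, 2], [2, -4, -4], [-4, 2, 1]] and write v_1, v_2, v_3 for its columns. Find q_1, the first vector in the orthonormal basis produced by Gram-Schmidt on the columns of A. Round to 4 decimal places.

q_1 = (-0.4867, 0.4867, 0.3244, -0.6489)

q_1 = v_1/‖v_1‖ = (-3, 3, 2, -4)/6.1644 = (-0.4867, 0.4867, 0.3244, -0.6489).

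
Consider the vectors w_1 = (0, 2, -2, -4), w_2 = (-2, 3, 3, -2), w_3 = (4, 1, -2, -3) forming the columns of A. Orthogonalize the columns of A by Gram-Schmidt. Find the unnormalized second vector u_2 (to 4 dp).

w_1 = (0, 2, -2, -4); ‖w_1‖ = 4.8990, so e_1 = (0.0000, 0.4082, -0.4082, -0.8165).
e_1·w_2 = 0.0000·(-2) + 0.4082·3 + (-0.4082)·3 + (-0.8165)·(-2) = 1.6330.
u_2 = w_2 − 1.6330·e_1 = (-2.0000, 2.3333, 3.6667, -0.6667).

u_2 = (-2.0000, 2.3333, 3.6667, -0.6667)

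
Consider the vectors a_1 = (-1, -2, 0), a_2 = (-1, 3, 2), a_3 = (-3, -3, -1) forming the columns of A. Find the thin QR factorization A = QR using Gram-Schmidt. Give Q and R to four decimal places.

Q = [[-0.4472, -0.6667, -0.5963], [-0.8944, 0.3333, 0.2981], [0.0000, 0.6667, -0.7454]], R = [[2.2361, -2.2361, 4.0249], [0.0000, 3.0000, 0.3333], [0.0000, 0.0000, 1.6398]]

q_1 = a_1/‖a_1‖ = (-1, -2, 0)/2.2361 = (-0.4472, -0.8944, 0.0000).
r_{12} = q_1·a_2 = -2.2361.
u_2 = a_2 + 2.2361·q_1 = (-2.0000, 1.0000, 2.0000).
‖u_2‖ = 3.0000, so q_2 = (-0.6667, 0.3333, 0.6667).
r_{13} = q_1·a_3 = 4.0249; r_{23} = q_2·a_3 = 0.3333.
u_3 = a_3 − 4.0249·q_1 − 0.3333·q_2 = (-0.9778, 0.4889, -1.2222).
‖u_3‖ = 1.6398, so q_3 = (-0.5963, 0.2981, -0.7454).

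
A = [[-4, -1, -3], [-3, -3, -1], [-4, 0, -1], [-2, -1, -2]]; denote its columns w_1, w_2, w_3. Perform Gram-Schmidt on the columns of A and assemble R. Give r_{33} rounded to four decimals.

w_1 = (-4, -3, -4, -2); ‖w_1‖ = 6.7082, so q_1 = (-0.5963, -0.4472, -0.5963, -0.2981).
q_1·w_2 = (-0.5963)·(-1) + (-0.4472)·(-3) + (-0.5963)·0 + (-0.2981)·(-1) = 2.2361.
u_2 = w_2 − 2.2361·q_1 = (0.3333, -2.0000, 1.3333, -0.3333).
‖u_2‖ = 2.4495, so q_2 = (0.1361, -0.8165, 0.5443, -0.1361).
q_1·w_3 = (-0.5963)·(-3) + (-0.4472)·(-1) + (-0.5963)·(-1) + (-0.2981)·(-2) = 3.4286; q_2·w_3 = 0.1361·(-3) + (-0.8165)·(-1) + 0.5443·(-1) + (-0.1361)·(-2) = 0.1361.
u_3 = w_3 − 3.4286·q_1 − 0.1361·q_2 = (-0.9741, 0.6444, 0.9704, -0.9593).
r_{33} = ‖u_3‖ = 1.7961.

r_{33} = 1.7961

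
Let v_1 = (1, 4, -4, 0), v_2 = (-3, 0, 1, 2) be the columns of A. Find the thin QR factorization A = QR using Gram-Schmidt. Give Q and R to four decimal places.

Q = [[0.1741, -0.7881], [0.6963, 0.2398], [-0.6963, 0.0428], [0.0000, 0.5653]], R = [[5.7446, -1.2185], [0.0000, 3.5377]]

e_1 = v_1/‖v_1‖ = (1, 4, -4, 0)/5.7446 = (0.1741, 0.6963, -0.6963, 0.0000).
r_{12} = e_1·v_2 = -1.2185.
u_2 = v_2 + 1.2185·e_1 = (-2.7879, 0.8485, 0.1515, 2.0000).
‖u_2‖ = 3.5377, so e_2 = (-0.7881, 0.2398, 0.0428, 0.5653).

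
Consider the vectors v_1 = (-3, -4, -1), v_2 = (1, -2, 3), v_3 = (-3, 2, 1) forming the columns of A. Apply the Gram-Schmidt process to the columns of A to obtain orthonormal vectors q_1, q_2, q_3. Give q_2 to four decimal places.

q_2 = (0.3308, -0.4548, 0.8269)

q_1 = v_1/‖v_1‖ = (-3, -4, -1)/5.0990 = (-0.5883, -0.7845, -0.1961).
r_{12} = q_1·v_2 = 0.3922.
u_2 = v_2 − 0.3922·q_1 = (1.2308, -1.6923, 3.0769).
‖u_2‖ = 3.7210, so q_2 = (0.3308, -0.4548, 0.8269).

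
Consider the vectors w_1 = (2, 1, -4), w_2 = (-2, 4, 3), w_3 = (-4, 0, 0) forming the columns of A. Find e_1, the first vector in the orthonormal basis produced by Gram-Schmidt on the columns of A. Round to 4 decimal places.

e_1 = w_1/‖w_1‖ = (2, 1, -4)/4.5826 = (0.4364, 0.2182, -0.8729).

e_1 = (0.4364, 0.2182, -0.8729)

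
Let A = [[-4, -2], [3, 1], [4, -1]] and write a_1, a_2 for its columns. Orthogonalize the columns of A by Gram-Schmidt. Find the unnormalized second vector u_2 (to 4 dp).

a_1 = (-4, 3, 4); ‖a_1‖ = 6.4031, so e_1 = (-0.6247, 0.4685, 0.6247).
e_1·a_2 = (-0.6247)·(-2) + 0.4685·1 + 0.6247·(-1) = 1.0932.
u_2 = a_2 − 1.0932·e_1 = (-1.3171, 0.4878, -1.6829).

u_2 = (-1.3171, 0.4878, -1.6829)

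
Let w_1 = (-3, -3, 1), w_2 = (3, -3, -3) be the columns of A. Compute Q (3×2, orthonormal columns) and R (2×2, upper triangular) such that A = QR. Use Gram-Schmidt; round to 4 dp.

Q = [[-0.6882, 0.4905], [-0.6882, -0.6745], [0.2294, -0.5518]], R = [[4.3589, -0.6882], [0.0000, 5.1504]]

w_1 = (-3, -3, 1); ‖w_1‖ = 4.3589, so e_1 = (-0.6882, -0.6882, 0.2294).
e_1·w_2 = (-0.6882)·3 + (-0.6882)·(-3) + 0.2294·(-3) = -0.6882.
u_2 = w_2 + 0.6882·e_1 = (2.5263, -3.4737, -2.8421).
‖u_2‖ = 5.1504, so e_2 = (0.4905, -0.6745, -0.5518).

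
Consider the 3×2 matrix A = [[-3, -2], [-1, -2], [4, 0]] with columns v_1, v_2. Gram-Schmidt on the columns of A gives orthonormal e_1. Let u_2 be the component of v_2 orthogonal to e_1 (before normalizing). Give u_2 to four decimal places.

v_1 = (-3, -1, 4); ‖v_1‖ = 5.0990, so e_1 = (-0.5883, -0.1961, 0.7845).
e_1·v_2 = (-0.5883)·(-2) + (-0.1961)·(-2) + 0.7845·0 = 1.5689.
u_2 = v_2 − 1.5689·e_1 = (-1.0769, -1.6923, -1.2308).

u_2 = (-1.0769, -1.6923, -1.2308)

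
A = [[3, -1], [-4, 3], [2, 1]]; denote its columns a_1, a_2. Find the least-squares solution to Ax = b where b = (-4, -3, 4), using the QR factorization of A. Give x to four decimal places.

q_1 = a_1/‖a_1‖ = (3, -4, 2)/5.3852 = (0.5571, -0.7428, 0.3714).
r_{12} = q_1·a_2 = -2.4140.
u_2 = a_2 + 2.4140·q_1 = (0.3448, 1.2069, 1.8966).
‖u_2‖ = 2.2743, so q_2 = (0.1516, 0.5307, 0.8339).
Qᵀb = (1.4856, 1.1371).
Back-substitute: x_2 = 1.1371/2.2743 = 0.5000.
x_1 = (1.4856 + 2.4140·0.5000)/5.3852 = 0.5000.

x = (0.5000, 0.5000)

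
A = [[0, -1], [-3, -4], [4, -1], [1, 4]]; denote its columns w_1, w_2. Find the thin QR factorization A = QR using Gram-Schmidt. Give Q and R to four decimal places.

Q = [[0.0000, -0.1874], [-0.5883, -0.4902], [0.7845, -0.5335], [0.1961, 0.6633]], R = [[5.0990, 2.3534], [0.0000, 5.3349]]

w_1 = (0, -3, 4, 1); ‖w_1‖ = 5.0990, so e_1 = (0.0000, -0.5883, 0.7845, 0.1961).
e_1·w_2 = 0.0000·(-1) + (-0.5883)·(-4) + 0.7845·(-1) + 0.1961·4 = 2.3534.
u_2 = w_2 − 2.3534·e_1 = (-1.0000, -2.6154, -2.8462, 3.5385).
‖u_2‖ = 5.3349, so e_2 = (-0.1874, -0.4902, -0.5335, 0.6633).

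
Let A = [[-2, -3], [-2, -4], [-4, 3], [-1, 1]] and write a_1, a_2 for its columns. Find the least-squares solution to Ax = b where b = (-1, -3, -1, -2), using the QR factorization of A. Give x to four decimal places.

x = (0.5492, 0.2700)

a_1 = (-2, -2, -4, -1); ‖a_1‖ = 5.0000, so e_1 = (-0.4000, -0.4000, -0.8000, -0.2000).
e_1·a_2 = (-0.4000)·(-3) + (-0.4000)·(-4) + (-0.8000)·3 + (-0.2000)·1 = 0.2000.
u_2 = a_2 − 0.2000·e_1 = (-2.9200, -3.9200, 3.1600, 1.0400).
‖u_2‖ = 5.9127, so e_2 = (-0.4939, -0.6630, 0.5344, 0.1759).
Qᵀb = (2.8000, 1.5966).
Back-substitute: x_2 = 1.5966/5.9127 = 0.2700.
x_1 = (2.8000 − 0.2000·0.2700)/5.0000 = 0.5492.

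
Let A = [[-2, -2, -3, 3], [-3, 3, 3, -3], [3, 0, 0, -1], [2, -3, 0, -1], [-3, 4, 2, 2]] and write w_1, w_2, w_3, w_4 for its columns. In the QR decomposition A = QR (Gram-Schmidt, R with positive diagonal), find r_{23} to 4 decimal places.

r_{23} = 3.5715

w_1 = (-2, -3, 3, 2, -3); ‖w_1‖ = 5.9161, so q_1 = (-0.3381, -0.5071, 0.5071, 0.3381, -0.5071).
q_1·w_2 = (-0.3381)·(-2) + (-0.5071)·3 + 0.5071·0 + 0.3381·(-3) + (-0.5071)·4 = -3.8877.
u_2 = w_2 + 3.8877·q_1 = (-3.3143, 1.0286, 1.9714, -1.6857, 2.0286).
‖u_2‖ = 4.7839, so q_2 = (-0.6928, 0.2150, 0.4121, -0.3524, 0.4240).
r_{23} = q_2·w_3 = 3.5715.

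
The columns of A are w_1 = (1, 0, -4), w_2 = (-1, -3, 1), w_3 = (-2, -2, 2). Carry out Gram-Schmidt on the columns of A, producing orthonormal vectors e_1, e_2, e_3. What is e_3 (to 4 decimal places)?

w_1 = (1, 0, -4); ‖w_1‖ = 4.1231, so e_1 = (0.2425, 0.0000, -0.9701).
e_1·w_2 = 0.2425·(-1) + 0.0000·(-3) + (-0.9701)·1 = -1.2127.
u_2 = w_2 + 1.2127·e_1 = (-0.7059, -3.0000, -0.1765).
‖u_2‖ = 3.0870, so e_2 = (-0.2287, -0.9718, -0.0572).
e_1·w_3 = 0.2425·(-2) + 0.0000·(-2) + (-0.9701)·2 = -2.4254; e_2·w_3 = (-0.2287)·(-2) + (-0.9718)·(-2) + (-0.0572)·2 = 2.2866.
u_3 = w_3 + 2.4254·e_1 − 2.2866·e_2 = (-0.8889, 0.2222, -0.2222).
‖u_3‖ = 0.9428, so e_3 = (-0.9428, 0.2357, -0.2357).

e_3 = (-0.9428, 0.2357, -0.2357)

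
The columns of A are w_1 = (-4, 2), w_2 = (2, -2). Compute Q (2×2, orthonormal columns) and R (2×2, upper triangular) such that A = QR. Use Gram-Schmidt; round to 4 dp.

w_1 = (-4, 2); ‖w_1‖ = 4.4721, so q_1 = (-0.8944, 0.4472).
q_1·w_2 = (-0.8944)·2 + 0.4472·(-2) = -2.6833.
u_2 = w_2 + 2.6833·q_1 = (-0.4000, -0.8000).
‖u_2‖ = 0.8944, so q_2 = (-0.4472, -0.8944).

Q = [[-0.8944, -0.4472], [0.4472, -0.8944]], R = [[4.4721, -2.6833], [0.0000, 0.8944]]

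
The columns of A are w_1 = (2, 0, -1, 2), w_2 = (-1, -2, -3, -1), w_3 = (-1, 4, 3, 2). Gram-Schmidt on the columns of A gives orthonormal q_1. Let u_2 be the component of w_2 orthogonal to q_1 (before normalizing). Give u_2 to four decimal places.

u_2 = (-0.7778, -2.0000, -3.1111, -0.7778)

q_1 = w_1/‖w_1‖ = (2, 0, -1, 2)/3.0000 = (0.6667, 0.0000, -0.3333, 0.6667).
r_{12} = q_1·w_2 = -0.3333.
u_2 = w_2 + 0.3333·q_1 = (-0.7778, -2.0000, -3.1111, -0.7778).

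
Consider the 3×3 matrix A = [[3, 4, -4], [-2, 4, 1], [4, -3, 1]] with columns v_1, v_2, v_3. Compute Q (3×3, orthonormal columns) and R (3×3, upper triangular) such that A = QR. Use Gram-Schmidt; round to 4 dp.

e_1 = v_1/‖v_1‖ = (3, -2, 4)/5.3852 = (0.5571, -0.3714, 0.7428).
r_{12} = e_1·v_2 = -1.4856.
u_2 = v_2 + 1.4856·e_1 = (4.8276, 3.4483, -1.8966).
‖u_2‖ = 6.2284, so e_2 = (0.7751, 0.5536, -0.3045).
r_{13} = e_1·v_3 = -1.8570; r_{23} = e_2·v_3 = -2.8512.
u_3 = v_3 + 1.8570·e_1 + 2.8512·e_2 = (-0.7556, 1.8889, 1.5111).
‖u_3‖ = 2.5342, so e_3 = (-0.2981, 0.7454, 0.5963).

Q = [[0.5571, 0.7751, -0.2981], [-0.3714, 0.5536, 0.7454], [0.7428, -0.3045, 0.5963]], R = [[5.3852, -1.4856, -1.8570], [0.0000, 6.2284, -2.8512], [0.0000, 0.0000, 2.5342]]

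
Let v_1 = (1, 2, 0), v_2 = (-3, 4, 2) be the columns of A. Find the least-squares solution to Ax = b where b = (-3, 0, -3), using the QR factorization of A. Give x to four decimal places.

v_1 = (1, 2, 0); ‖v_1‖ = 2.2361, so q_1 = (0.4472, 0.8944, 0.0000).
q_1·v_2 = 0.4472·(-3) + 0.8944·4 + 0.0000·2 = 2.2361.
u_2 = v_2 − 2.2361·q_1 = (-4.0000, 2.0000, 2.0000).
‖u_2‖ = 4.8990, so q_2 = (-0.8165, 0.4082, 0.4082).
Qᵀb = (-1.3416, 1.2247).
Back-substitute: x_2 = 1.2247/4.8990 = 0.2500.
x_1 = (-1.3416 − 2.2361·0.2500)/2.2361 = -0.8500.

x = (-0.8500, 0.2500)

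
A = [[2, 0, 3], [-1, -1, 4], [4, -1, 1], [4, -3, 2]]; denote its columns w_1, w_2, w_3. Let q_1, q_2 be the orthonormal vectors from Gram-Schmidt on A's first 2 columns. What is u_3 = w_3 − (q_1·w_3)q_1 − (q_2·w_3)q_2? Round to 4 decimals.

q_1 = w_1/‖w_1‖ = (2, -1, 4, 4)/6.0828 = (0.3288, -0.1644, 0.6576, 0.6576).
r_{12} = q_1·w_2 = -2.4660.
u_2 = w_2 + 2.4660·q_1 = (0.8108, -1.4054, 0.6216, -1.3784).
‖u_2‖ = 2.2179, so q_2 = (0.3656, -0.6337, 0.2803, -0.6215).
r_{13} = q_1·w_3 = 2.3016; r_{23} = q_2·w_3 = -2.4007.
u_3 = w_3 − 2.3016·q_1 + 2.4007·q_2 = (3.1209, 2.8571, 0.1593, -1.0055).

u_3 = (3.1209, 2.8571, 0.1593, -1.0055)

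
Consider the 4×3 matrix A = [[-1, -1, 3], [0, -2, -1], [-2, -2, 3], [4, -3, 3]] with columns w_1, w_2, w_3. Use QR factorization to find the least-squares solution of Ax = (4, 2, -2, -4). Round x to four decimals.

x = (-0.7474, -0.0589, -0.2393)

w_1 = (-1, 0, -2, 4); ‖w_1‖ = 4.5826, so q_1 = (-0.2182, 0.0000, -0.4364, 0.8729).
q_1·w_2 = (-0.2182)·(-1) + 0.0000·(-2) + (-0.4364)·(-2) + 0.8729·(-3) = -1.5275.
u_2 = w_2 + 1.5275·q_1 = (-1.3333, -2.0000, -2.6667, -1.6667).
‖u_2‖ = 3.9581, so q_2 = (-0.3369, -0.5053, -0.6737, -0.4211).
q_1·w_3 = (-0.2182)·3 + 0.0000·(-1) + (-0.4364)·3 + 0.8729·3 = 0.6547; q_2·w_3 = (-0.3369)·3 + (-0.5053)·(-1) + (-0.6737)·3 + (-0.4211)·3 = -3.7897.
u_3 = w_3 − 0.6547·q_1 + 3.7897·q_2 = (1.8663, -2.9149, 0.7325, 0.8328).
‖u_3‖ = 3.6345, so q_3 = (0.5135, -0.8020, 0.2015, 0.2291).
Qᵀb = (-3.4915, 0.6737, -0.8697).
Back-substitute: x_3 = -0.8697/3.6345 = -0.2393.
x_2 = (0.6737 + 3.7897·(-0.2393))/3.9581 = -0.0589.
x_1 = (-3.4915 + 1.5275·(-0.0589) − 0.6547·(-0.2393))/4.5826 = -0.7474.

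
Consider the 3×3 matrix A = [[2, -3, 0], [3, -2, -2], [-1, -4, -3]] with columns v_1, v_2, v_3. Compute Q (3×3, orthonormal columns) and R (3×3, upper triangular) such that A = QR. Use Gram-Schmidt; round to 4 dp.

Q = [[0.5345, -0.3757, 0.7570], [0.8018, -0.0578, -0.5948], [-0.2673, -0.9249, -0.2704]], R = [[3.7417, -2.1381, -0.8018], [0.0000, 4.9425, 2.8904], [0.0000, 0.0000, 2.0007]]

e_1 = v_1/‖v_1‖ = (2, 3, -1)/3.7417 = (0.5345, 0.8018, -0.2673).
r_{12} = e_1·v_2 = -2.1381.
u_2 = v_2 + 2.1381·e_1 = (-1.8571, -0.2857, -4.5714).
‖u_2‖ = 4.9425, so e_2 = (-0.3757, -0.0578, -0.9249).
r_{13} = e_1·v_3 = -0.8018; r_{23} = e_2·v_3 = 2.8904.
u_3 = v_3 + 0.8018·e_1 − 2.8904·e_2 = (1.5146, -1.1901, -0.5409).
‖u_3‖ = 2.0007, so e_3 = (0.7570, -0.5948, -0.2704).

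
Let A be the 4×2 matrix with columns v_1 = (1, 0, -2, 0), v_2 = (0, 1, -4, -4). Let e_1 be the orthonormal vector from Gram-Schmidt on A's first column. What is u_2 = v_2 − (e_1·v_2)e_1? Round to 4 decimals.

u_2 = (-1.6000, 1.0000, -0.8000, -4.0000)

v_1 = (1, 0, -2, 0); ‖v_1‖ = 2.2361, so e_1 = (0.4472, 0.0000, -0.8944, 0.0000).
e_1·v_2 = 0.4472·0 + 0.0000·1 + (-0.8944)·(-4) + 0.0000·(-4) = 3.5777.
u_2 = v_2 − 3.5777·e_1 = (-1.6000, 1.0000, -0.8000, -4.0000).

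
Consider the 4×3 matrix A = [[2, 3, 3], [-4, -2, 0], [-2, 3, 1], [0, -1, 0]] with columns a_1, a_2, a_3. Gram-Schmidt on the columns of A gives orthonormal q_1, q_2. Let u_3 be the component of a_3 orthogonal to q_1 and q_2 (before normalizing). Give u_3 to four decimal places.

a_1 = (2, -4, -2, 0); ‖a_1‖ = 4.8990, so q_1 = (0.4082, -0.8165, -0.4082, 0.0000).
q_1·a_2 = 0.4082·3 + (-0.8165)·(-2) + (-0.4082)·3 + 0.0000·(-1) = 1.6330.
u_2 = a_2 − 1.6330·q_1 = (2.3333, -0.6667, 3.6667, -1.0000).
‖u_2‖ = 4.5092, so q_2 = (0.5175, -0.1478, 0.8131, -0.2218).
q_1·a_3 = 0.4082·3 + (-0.8165)·0 + (-0.4082)·1 + 0.0000·0 = 0.8165; q_2·a_3 = 0.5175·3 + (-0.1478)·0 + 0.8131·1 + (-0.2218)·0 = 2.3655.
u_3 = a_3 − 0.8165·q_1 − 2.3655·q_2 = (1.4426, 1.0164, -0.5902, 0.5246).

u_3 = (1.4426, 1.0164, -0.5902, 0.5246)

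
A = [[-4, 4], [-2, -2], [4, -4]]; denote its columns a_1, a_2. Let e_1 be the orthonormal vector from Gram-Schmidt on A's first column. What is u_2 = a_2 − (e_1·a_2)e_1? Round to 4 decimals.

e_1 = a_1/‖a_1‖ = (-4, -2, 4)/6.0000 = (-0.6667, -0.3333, 0.6667).
r_{12} = e_1·a_2 = -4.6667.
u_2 = a_2 + 4.6667·e_1 = (0.8889, -3.5556, -0.8889).

u_2 = (0.8889, -3.5556, -0.8889)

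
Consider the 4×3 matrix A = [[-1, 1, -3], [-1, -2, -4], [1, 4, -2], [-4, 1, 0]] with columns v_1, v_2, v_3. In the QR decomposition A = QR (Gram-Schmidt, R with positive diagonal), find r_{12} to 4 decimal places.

r_{12} = 0.2294

q_1 = v_1/‖v_1‖ = (-1, -1, 1, -4)/4.3589 = (-0.2294, -0.2294, 0.2294, -0.9177).
r_{12} = q_1·v_2 = 0.2294.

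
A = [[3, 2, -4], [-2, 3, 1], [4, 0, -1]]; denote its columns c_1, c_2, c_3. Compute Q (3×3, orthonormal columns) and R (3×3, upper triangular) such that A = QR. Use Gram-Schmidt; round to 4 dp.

Q = [[0.5571, 0.5547, -0.6180], [-0.3714, 0.8321, 0.4120], [0.7428, 0.0000, 0.6695]], R = [[5.3852, 0.0000, -3.3425], [0.0000, 3.6056, -1.3868], [0.0000, 0.0000, 2.2146]]

e_1 = c_1/‖c_1‖ = (3, -2, 4)/5.3852 = (0.5571, -0.3714, 0.7428).
r_{12} = e_1·c_2 = 0.0000.
u_2 = c_2 + 0.0000·e_1 = (2.0000, 3.0000, 0.0000).
‖u_2‖ = 3.6056, so e_2 = (0.5547, 0.8321, 0.0000).
r_{13} = e_1·c_3 = -3.3425; r_{23} = e_2·c_3 = -1.3868.
u_3 = c_3 + 3.3425·e_1 + 1.3868·e_2 = (-1.3687, 0.9125, 1.4828).
‖u_3‖ = 2.2146, so e_3 = (-0.6180, 0.4120, 0.6695).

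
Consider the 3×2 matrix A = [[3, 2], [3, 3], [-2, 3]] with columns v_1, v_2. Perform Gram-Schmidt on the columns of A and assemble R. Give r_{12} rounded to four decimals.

r_{12} = 1.9188

e_1 = v_1/‖v_1‖ = (3, 3, -2)/4.6904 = (0.6396, 0.6396, -0.4264).
r_{12} = e_1·v_2 = 1.9188.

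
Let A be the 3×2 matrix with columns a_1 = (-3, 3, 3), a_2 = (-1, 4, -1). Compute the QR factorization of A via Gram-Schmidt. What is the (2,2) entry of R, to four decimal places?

r_{22} = 3.5590

a_1 = (-3, 3, 3); ‖a_1‖ = 5.1962, so q_1 = (-0.5774, 0.5774, 0.5774).
q_1·a_2 = (-0.5774)·(-1) + 0.5774·4 + 0.5774·(-1) = 2.3094.
u_2 = a_2 − 2.3094·q_1 = (0.3333, 2.6667, -2.3333).
r_{22} = ‖u_2‖ = 3.5590.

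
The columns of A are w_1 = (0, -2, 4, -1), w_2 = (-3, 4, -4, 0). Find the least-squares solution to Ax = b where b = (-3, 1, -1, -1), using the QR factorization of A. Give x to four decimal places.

x = (0.7123, 0.8316)

q_1 = w_1/‖w_1‖ = (0, -2, 4, -1)/4.5826 = (0.0000, -0.4364, 0.8729, -0.2182).
r_{12} = q_1·w_2 = -5.2372.
u_2 = w_2 + 5.2372·q_1 = (-3.0000, 1.7143, 0.5714, -1.1429).
‖u_2‖ = 3.6839, so q_2 = (-0.8143, 0.4653, 0.1551, -0.3102).
Qᵀb = (-1.0911, 3.0635).
Back-substitute: x_2 = 3.0635/3.6839 = 0.8316.
x_1 = (-1.0911 + 5.2372·0.8316)/4.5826 = 0.7123.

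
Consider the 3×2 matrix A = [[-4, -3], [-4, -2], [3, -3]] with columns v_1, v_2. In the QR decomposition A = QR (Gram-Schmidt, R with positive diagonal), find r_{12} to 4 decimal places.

r_{12} = 1.7179

v_1 = (-4, -4, 3); ‖v_1‖ = 6.4031, so q_1 = (-0.6247, -0.6247, 0.4685).
r_{12} = q_1·v_2 = 1.7179.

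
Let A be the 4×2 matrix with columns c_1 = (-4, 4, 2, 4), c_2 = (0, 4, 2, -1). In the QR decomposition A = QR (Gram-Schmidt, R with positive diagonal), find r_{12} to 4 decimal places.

c_1 = (-4, 4, 2, 4); ‖c_1‖ = 7.2111, so q_1 = (-0.5547, 0.5547, 0.2774, 0.5547).
r_{12} = q_1·c_2 = 2.2188.

r_{12} = 2.2188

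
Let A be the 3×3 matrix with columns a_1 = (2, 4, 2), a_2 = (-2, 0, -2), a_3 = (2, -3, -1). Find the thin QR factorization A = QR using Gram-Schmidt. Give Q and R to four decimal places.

a_1 = (2, 4, 2); ‖a_1‖ = 4.8990, so q_1 = (0.4082, 0.8165, 0.4082).
q_1·a_2 = 0.4082·(-2) + 0.8165·0 + 0.4082·(-2) = -1.6330.
u_2 = a_2 + 1.6330·q_1 = (-1.3333, 1.3333, -1.3333).
‖u_2‖ = 2.3094, so q_2 = (-0.5774, 0.5774, -0.5774).
q_1·a_3 = 0.4082·2 + 0.8165·(-3) + 0.4082·(-1) = -2.0412; q_2·a_3 = (-0.5774)·2 + 0.5774·(-3) + (-0.5774)·(-1) = -2.3094.
u_3 = a_3 + 2.0412·q_1 + 2.3094·q_2 = (1.5000, 0.0000, -1.5000).
‖u_3‖ = 2.1213, so q_3 = (0.7071, 0.0000, -0.7071).

Q = [[0.4082, -0.5774, 0.7071], [0.8165, 0.5774, 0.0000], [0.4082, -0.5774, -0.7071]], R = [[4.8990, -1.6330, -2.0412], [0.0000, 2.3094, -2.3094], [0.0000, 0.0000, 2.1213]]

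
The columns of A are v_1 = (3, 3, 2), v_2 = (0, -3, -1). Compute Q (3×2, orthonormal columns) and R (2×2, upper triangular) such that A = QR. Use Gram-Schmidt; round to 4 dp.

Q = [[0.6396, 0.7071], [0.6396, -0.7071], [0.4264, 0.0000]], R = [[4.6904, -2.3452], [0.0000, 2.1213]]

e_1 = v_1/‖v_1‖ = (3, 3, 2)/4.6904 = (0.6396, 0.6396, 0.4264).
r_{12} = e_1·v_2 = -2.3452.
u_2 = v_2 + 2.3452·e_1 = (1.5000, -1.5000, 0.0000).
‖u_2‖ = 2.1213, so e_2 = (0.7071, -0.7071, 0.0000).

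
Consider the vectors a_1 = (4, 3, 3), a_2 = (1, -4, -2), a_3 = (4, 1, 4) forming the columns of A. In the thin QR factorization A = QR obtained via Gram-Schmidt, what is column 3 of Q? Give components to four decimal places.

a_1 = (4, 3, 3); ‖a_1‖ = 5.8310, so q_1 = (0.6860, 0.5145, 0.5145).
q_1·a_2 = 0.6860·1 + 0.5145·(-4) + 0.5145·(-2) = -2.4010.
u_2 = a_2 + 2.4010·q_1 = (2.6471, -2.7647, -0.7647).
‖u_2‖ = 3.9032, so q_2 = (0.6782, -0.7083, -0.1959).
q_1·a_3 = 0.6860·4 + 0.5145·1 + 0.5145·4 = 5.3165; q_2·a_3 = 0.6782·4 + (-0.7083)·1 + (-0.1959)·4 = 1.2207.
u_3 = a_3 − 5.3165·q_1 − 1.2207·q_2 = (-0.4749, -0.8707, 1.5039).
‖u_3‖ = 1.8014, so q_3 = (-0.2636, -0.4833, 0.8348).

q_3 = (-0.2636, -0.4833, 0.8348)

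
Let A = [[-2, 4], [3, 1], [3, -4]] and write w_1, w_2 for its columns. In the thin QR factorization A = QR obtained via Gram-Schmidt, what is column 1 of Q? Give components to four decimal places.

q_1 = (-0.4264, 0.6396, 0.6396)

w_1 = (-2, 3, 3); ‖w_1‖ = 4.6904, so q_1 = (-0.4264, 0.6396, 0.6396).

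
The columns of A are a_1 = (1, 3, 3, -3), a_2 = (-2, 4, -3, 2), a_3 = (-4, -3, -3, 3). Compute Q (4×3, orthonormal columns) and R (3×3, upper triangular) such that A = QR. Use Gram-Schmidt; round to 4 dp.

a_1 = (1, 3, 3, -3); ‖a_1‖ = 5.2915, so e_1 = (0.1890, 0.5669, 0.5669, -0.5669).
e_1·a_2 = 0.1890·(-2) + 0.5669·4 + 0.5669·(-3) + (-0.5669)·2 = -0.9449.
u_2 = a_2 + 0.9449·e_1 = (-1.8214, 4.5357, -2.4643, 1.4643).
‖u_2‖ = 5.6663, so e_2 = (-0.3214, 0.8005, -0.4349, 0.2584).
e_1·a_3 = 0.1890·(-4) + 0.5669·(-3) + 0.5669·(-3) + (-0.5669)·3 = -5.8584; e_2·a_3 = (-0.3214)·(-4) + 0.8005·(-3) + (-0.4349)·(-3) + 0.2584·3 = 0.9643.
u_3 = a_3 + 5.8584·e_1 − 0.9643·e_2 = (-2.5829, -0.4505, 0.7408, -0.5706).
‖u_3‖ = 2.7836, so e_3 = (-0.9279, -0.1618, 0.2661, -0.2050).

Q = [[0.1890, -0.3214, -0.9279], [0.5669, 0.8005, -0.1618], [0.5669, -0.4349, 0.2661], [-0.5669, 0.2584, -0.2050]], R = [[5.2915, -0.9449, -5.8584], [0.0000, 5.6663, 0.9643], [0.0000, 0.0000, 2.7836]]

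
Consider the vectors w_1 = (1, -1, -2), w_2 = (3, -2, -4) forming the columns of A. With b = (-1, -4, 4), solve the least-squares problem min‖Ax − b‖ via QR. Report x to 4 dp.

q_1 = w_1/‖w_1‖ = (1, -1, -2)/2.4495 = (0.4082, -0.4082, -0.8165).
r_{12} = q_1·w_2 = 5.3072.
u_2 = w_2 − 5.3072·q_1 = (0.8333, 0.1667, 0.3333).
‖u_2‖ = 0.9129, so q_2 = (0.9129, 0.1826, 0.3651).
Qᵀb = (-2.0412, -0.1826).
Back-substitute: x_2 = -0.1826/0.9129 = -0.2000.
x_1 = (-2.0412 − 5.3072·(-0.2000))/2.4495 = -0.4000.

x = (-0.4000, -0.2000)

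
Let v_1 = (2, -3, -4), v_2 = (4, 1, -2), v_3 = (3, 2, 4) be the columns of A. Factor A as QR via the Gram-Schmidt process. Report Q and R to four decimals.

v_1 = (2, -3, -4); ‖v_1‖ = 5.3852, so q_1 = (0.3714, -0.5571, -0.7428).
q_1·v_2 = 0.3714·4 + (-0.5571)·1 + (-0.7428)·(-2) = 2.4140.
u_2 = v_2 − 2.4140·q_1 = (3.1034, 2.3448, -0.2069).
‖u_2‖ = 3.8952, so q_2 = (0.7967, 0.6020, -0.0531).
q_1·v_3 = 0.3714·3 + (-0.5571)·2 + (-0.7428)·4 = -2.9711; q_2·v_3 = 0.7967·3 + 0.6020·2 + (-0.0531)·4 = 3.3817.
u_3 = v_3 + 2.9711·q_1 − 3.3817·q_2 = (1.4091, -1.6909, 1.9727).
‖u_3‖ = 2.9557, so q_3 = (0.4767, -0.5721, 0.6674).

Q = [[0.3714, 0.7967, 0.4767], [-0.5571, 0.6020, -0.5721], [-0.7428, -0.0531, 0.6674]], R = [[5.3852, 2.4140, -2.9711], [0.0000, 3.8952, 3.3817], [0.0000, 0.0000, 2.9557]]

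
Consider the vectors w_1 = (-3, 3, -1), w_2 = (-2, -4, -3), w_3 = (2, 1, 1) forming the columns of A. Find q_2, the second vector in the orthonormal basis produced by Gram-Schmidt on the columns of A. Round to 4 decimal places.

q_2 = (-0.4631, -0.6602, -0.5913)

w_1 = (-3, 3, -1); ‖w_1‖ = 4.3589, so q_1 = (-0.6882, 0.6882, -0.2294).
q_1·w_2 = (-0.6882)·(-2) + 0.6882·(-4) + (-0.2294)·(-3) = -0.6882.
u_2 = w_2 + 0.6882·q_1 = (-2.4737, -3.5263, -3.1579).
‖u_2‖ = 5.3410, so q_2 = (-0.4631, -0.6602, -0.5913).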